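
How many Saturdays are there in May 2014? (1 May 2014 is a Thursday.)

1 May 2014 is a Thursday; the first Saturday on or after it is 3 May 2014 (2 days later).
From 3 May 2014 to 31 May 2014 is 31 − 3 = 28 days.
28 ÷ 7 = 4 full weeks with remainder 0, so 4 more Saturdays after the first → 5.

5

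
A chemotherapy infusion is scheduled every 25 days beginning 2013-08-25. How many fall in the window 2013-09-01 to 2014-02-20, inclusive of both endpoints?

Occurrences land 25·i days after 2013-08-25 for i = 0, 1, 2, …
2013-09-01 is 7 days after the start; 7 ÷ 25 = 0 remainder 7; since the remainder is 7, round up to i = 1. First occurrence in the window: #2 on 2013-09-19 (1×25 = 25 days in).
2014-02-20 is 179 days after the start; 179 ÷ 25 = 7 remainder 4. Last occurrence in the window: #8 on 2014-02-16.
Occurrences #2 through #8: 7 in total.

7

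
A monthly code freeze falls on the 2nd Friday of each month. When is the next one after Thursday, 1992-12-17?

1993-01-08

December 1992 starts on a Tuesday; its first Friday is the 4th, so the 2nd Friday is the 11th — 1992-12-11.
That is not after 1992-12-17, so look at January 1993.
January 1993 starts on a Friday; its first Friday is the 1st, so the 2nd Friday is the 8th — 1993-01-08.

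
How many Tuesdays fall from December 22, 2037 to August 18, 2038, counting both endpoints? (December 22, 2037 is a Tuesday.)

December 22, 2037 is a Tuesday; the first Tuesday on or after it is December 22, 2037.
From December 22, 2037 to August 18, 2038: 9 + 31 + 28 + 31 + 30 + 31 + 30 + 31 + 18 = 239 days (rest of December, January, February, March, April, May, June, July, August).
239 ÷ 7 = 34 full weeks with remainder 1, so 34 more Tuesdays after the first → 35.

35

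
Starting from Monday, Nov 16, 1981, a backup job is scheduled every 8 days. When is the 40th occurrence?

The 40th occurrence is 39 intervals after the first: 39 × 8 = 312 days after Nov 16, 1981.
Nov has 30 days — 14 days to the end of Nov leaves 298.
Dec has 31 days (267 left).
Jan has 31 days (236 left).
Feb has 28 days (208 left).
Mar has 31 days (177 left).
Apr has 30 days (147 left).
May has 31 days (116 left).
Jun has 30 days (86 left).
Jul has 31 days (55 left).
Aug has 31 days (24 left).
24 days into Sep → Sep 24, 1982.

Sep 24, 1982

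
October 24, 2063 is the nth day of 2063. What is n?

Days in months before October: 31 + 28 + 31 + 30 + 31 + 30 + 31 + 31 + 30 = 273.
Plus 24 days into October → day 297.

297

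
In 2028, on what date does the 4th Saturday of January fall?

January 2028 begins on a Saturday, so the first Saturday is January 1.
The 4th Saturday is 3 weeks later: 1 + 21 = 22.

2028-01-22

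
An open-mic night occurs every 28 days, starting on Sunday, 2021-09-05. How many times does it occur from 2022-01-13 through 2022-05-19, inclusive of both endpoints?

5

Occurrences land 28·i days after 2021-09-05 for i = 0, 1, 2, …
2022-01-13 is 130 days after the start; 130 ÷ 28 = 4 remainder 18; since the remainder is 18, round up to i = 5. First occurrence in the window: #6 on 2022-01-23 (5×28 = 140 days in).
2022-05-19 is 256 days after the start; 256 ÷ 28 = 9 remainder 4. Last occurrence in the window: #10 on 2022-05-15.
Occurrences #6 through #10: 5 in total.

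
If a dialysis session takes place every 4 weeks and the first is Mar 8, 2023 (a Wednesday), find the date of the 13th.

Feb 7, 2024

The 13th occurrence is 12 intervals after the first: 12 × 28 = 336 days after Mar 8, 2023.
Mar has 31 days — 23 days to the end of Mar leaves 313.
Apr has 30 days (283 left).
May has 31 days (252 left).
Jun has 30 days (222 left).
Jul has 31 days (191 left).
Aug has 31 days (160 left).
Sep has 30 days (130 left).
Oct has 31 days (99 left).
Nov has 30 days (69 left).
Dec has 31 days (38 left).
Jan has 31 days (7 left).
7 days into Feb → Feb 7, 2024.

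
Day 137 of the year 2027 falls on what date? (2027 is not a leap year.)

May 17, 2027

January has 31 days (137 − 31 = 106 remain).
February has 28 days (106 − 28 = 78 remain).
March has 31 days (78 − 31 = 47 remain).
April has 30 days (47 − 30 = 17 remain).
17 into May → May 17.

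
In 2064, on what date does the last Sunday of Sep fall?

The first Sunday of Sep 2064 is Sep 7.
Sep 2064 has 30 days. Adding weeks: 7, 14, 21, 28 — the last one ≤ 30 is the 28th.

Sep 28, 2064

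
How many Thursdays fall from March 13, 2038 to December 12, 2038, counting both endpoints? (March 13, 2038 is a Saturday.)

March 13, 2038 is a Saturday; the first Thursday on or after it is March 18, 2038 (5 days later).
From March 18, 2038 to December 12, 2038: 13 + 30 + 31 + 30 + 31 + 31 + 30 + 31 + 30 + 12 = 269 days (rest of March, April, May, June, July, August, September, October, November, December).
269 ÷ 7 = 38 full weeks with remainder 3, so 38 more Thursdays after the first → 39.

39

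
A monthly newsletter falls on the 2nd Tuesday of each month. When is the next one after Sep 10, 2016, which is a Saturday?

Sep 13, 2016

Sep 2016 starts on a Thursday; its first Tuesday is the 6th, so the 2nd Tuesday is the 13th — Sep 13, 2016.
Sep 13, 2016 is after Sep 10, 2016, so that is the next one.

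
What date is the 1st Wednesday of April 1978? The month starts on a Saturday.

1978-04-05

April 1978 begins on a Saturday, so the first Wednesday is April 5 (4 days later).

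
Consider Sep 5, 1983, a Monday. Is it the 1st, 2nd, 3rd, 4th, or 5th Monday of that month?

1st

Day 5 falls in week ⌈5/7⌉ of the month.
Days 1–7 hold the 1st Monday, 8–14 the 2nd, 15–21 the 3rd, 22–28 the 4th, 29–31 the 5th.
5 is in the range for the 1st.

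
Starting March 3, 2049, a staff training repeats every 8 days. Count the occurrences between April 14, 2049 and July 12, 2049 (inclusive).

Occurrences land 8·i days after March 3, 2049 for i = 0, 1, 2, …
April 14, 2049 is 42 days after the start; 42 ÷ 8 = 5 remainder 2; since the remainder is 2, round up to i = 6. First occurrence in the window: #7 on April 20, 2049 (6×8 = 48 days in).
July 12, 2049 is 131 days after the start; 131 ÷ 8 = 16 remainder 3. Last occurrence in the window: #17 on July 9, 2049.
Occurrences #7 through #17: 11 in total.

11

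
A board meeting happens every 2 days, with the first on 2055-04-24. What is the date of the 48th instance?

The 48th occurrence is 47 intervals after the first: 47 × 2 = 94 days after 2055-04-24.
April has 30 days — 6 days to the end of April leaves 88.
May has 31 days (57 left).
June has 30 days (27 left).
27 days into July → 2055-07-27.

2055-07-27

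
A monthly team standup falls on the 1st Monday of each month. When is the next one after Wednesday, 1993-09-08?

September 1993 starts on a Wednesday, so its 1st Monday is 1993-09-06 (5 days in).
That is not after 1993-09-08, so look at October 1993.
October 1993 starts on a Friday, so its 1st Monday is 1993-10-04 (3 days in).

1993-10-04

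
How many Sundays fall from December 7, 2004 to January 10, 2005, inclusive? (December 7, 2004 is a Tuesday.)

December 7, 2004 is a Tuesday; the first Sunday on or after it is December 12, 2004 (5 days later).
From December 12, 2004 to January 10, 2005: 19 + 10 = 29 days (rest of December, January).
29 ÷ 7 = 4 full weeks with remainder 1, so 4 more Sundays after the first → 5.

5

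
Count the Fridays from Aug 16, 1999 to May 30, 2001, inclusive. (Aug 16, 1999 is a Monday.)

Aug 16, 1999 is a Monday; the first Friday on or after it is Aug 20, 1999 (4 days later).
From Aug 20, 1999 to May 30, 2001: 133 + 366 + 150 = 649 days (rest of 1999, 2000, to May 30, 2001 in 2001).
649 ÷ 7 = 92 full weeks with remainder 5, so 92 more Fridays after the first → 93.

93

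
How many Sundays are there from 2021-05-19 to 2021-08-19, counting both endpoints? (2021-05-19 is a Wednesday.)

13

2021-05-19 is a Wednesday; the first Sunday on or after it is 2021-05-23 (4 days later).
From 2021-05-23 to 2021-08-19: 8 + 30 + 31 + 19 = 88 days (rest of May, June, July, August).
88 ÷ 7 = 12 full weeks with remainder 4, so 12 more Sundays after the first → 13.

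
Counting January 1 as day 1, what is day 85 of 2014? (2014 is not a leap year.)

March 26, 2014

January has 31 days (85 − 31 = 54 remain).
February has 28 days (54 − 28 = 26 remain).
26 into March → March 26.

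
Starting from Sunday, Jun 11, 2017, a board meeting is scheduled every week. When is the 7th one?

The 7th occurrence is 6 intervals after the first: 6 × 7 = 42 days after Jun 11, 2017.
Jun has 30 days — 19 days to the end of Jun leaves 23.
23 days into Jul → Jul 23, 2017.

Jul 23, 2017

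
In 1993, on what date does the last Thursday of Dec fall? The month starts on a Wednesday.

Dec 30, 1993

Dec 1993 begins on a Wednesday, so the first Thursday is Dec 2 (1 day later).
Dec 1993 has 31 days. Adding weeks: 2, 9, 16, 23, 30 — the last one ≤ 31 is the 30th.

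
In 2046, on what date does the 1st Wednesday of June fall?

The first Wednesday of June 2046 is June 6.

6 June 2046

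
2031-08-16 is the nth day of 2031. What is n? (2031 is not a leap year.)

Days in months before August: 31 + 28 + 31 + 30 + 31 + 30 + 31 = 212.
Plus 16 days into August → day 228.

228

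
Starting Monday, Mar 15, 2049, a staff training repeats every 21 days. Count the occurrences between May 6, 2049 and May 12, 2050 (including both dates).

Occurrences land 21·i days after Mar 15, 2049 for i = 0, 1, 2, …
May 6, 2049 is 52 days after the start; 52 ÷ 21 = 2 remainder 10; since the remainder is 10, round up to i = 3. First occurrence in the window: #4 on May 17, 2049 (3×21 = 63 days in).
May 12, 2050 is 423 days after the start; 423 ÷ 21 = 20 remainder 3. Last occurrence in the window: #21 on May 9, 2050.
Occurrences #4 through #21: 18 in total.

18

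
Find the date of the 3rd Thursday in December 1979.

December 1979 begins on a Saturday, so the first Thursday is December 6 (5 days later).
The 3rd Thursday is 2 weeks later: 6 + 14 = 20.

December 20, 1979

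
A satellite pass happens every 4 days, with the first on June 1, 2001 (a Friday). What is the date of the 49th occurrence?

December 10, 2001

The 49th occurrence is 48 intervals after the first: 48 × 4 = 192 days after June 1, 2001.
June has 30 days — 29 days to the end of June leaves 163.
July has 31 days (132 left).
August has 31 days (101 left).
September has 30 days (71 left).
October has 31 days (40 left).
November has 30 days (10 left).
10 days into December → December 10, 2001.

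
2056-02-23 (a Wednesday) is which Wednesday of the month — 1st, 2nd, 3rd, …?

Day 23 falls in week ⌈23/7⌉ of the month.
Days 1–7 hold the 1st Wednesday, 8–14 the 2nd, 15–21 the 3rd, 22–28 the 4th, 29–31 the 5th.
23 is in the range for the 4th.

4th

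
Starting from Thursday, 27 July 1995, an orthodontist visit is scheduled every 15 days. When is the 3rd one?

26 August 1995

The 3rd occurrence is 2 intervals after the first: 2 × 15 = 30 days after 27 July 1995.
July has 31 days — 4 days to the end of July leaves 26.
26 days into August → 26 August 1995.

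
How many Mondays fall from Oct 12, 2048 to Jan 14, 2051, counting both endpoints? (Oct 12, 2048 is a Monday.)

Oct 12, 2048 is a Monday; the first Monday on or after it is Oct 12, 2048.
From Oct 12, 2048 to Jan 14, 2051: 80 + 365 + 365 + 14 = 824 days (rest of 2048, 2049, 2050, to Jan 14, 2051 in 2051).
824 ÷ 7 = 117 full weeks with remainder 5, so 117 more Mondays after the first → 118.

118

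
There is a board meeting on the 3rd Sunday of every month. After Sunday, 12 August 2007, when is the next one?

19 August 2007

August 2007 starts on a Wednesday; its first Sunday is the 5th, so the 3rd Sunday is the 19th — 19 August 2007.
19 August 2007 is after 12 August 2007, so that is the next one.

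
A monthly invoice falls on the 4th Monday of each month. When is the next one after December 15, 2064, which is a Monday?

December 2064 starts on a Monday; its first Monday is the 1st, so the 4th Monday is the 22nd — December 22, 2064.
December 22, 2064 is after December 15, 2064, so that is the next one.

December 22, 2064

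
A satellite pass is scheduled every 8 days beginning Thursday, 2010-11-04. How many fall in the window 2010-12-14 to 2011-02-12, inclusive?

8

Occurrences land 8·i days after 2010-11-04 for i = 0, 1, 2, …
2010-12-14 is 40 days after the start; 40 ÷ 8 = 5 remainder 0. First occurrence in the window: #6 on 2010-12-14 (5×8 = 40 days in).
2011-02-12 is 100 days after the start; 100 ÷ 8 = 12 remainder 4. Last occurrence in the window: #13 on 2011-02-08.
Occurrences #6 through #13: 8 in total.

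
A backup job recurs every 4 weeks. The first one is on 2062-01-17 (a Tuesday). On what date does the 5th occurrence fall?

2062-05-09

The 5th occurrence is 4 intervals after the first: 4 × 28 = 112 days after 2062-01-17.
January has 31 days — 14 days to the end of January leaves 98.
February has 28 days (70 left).
March has 31 days (39 left).
April has 30 days (9 left).
9 days into May → 2062-05-09.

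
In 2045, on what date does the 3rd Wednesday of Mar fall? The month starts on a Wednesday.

Mar 15, 2045

Mar 2045 begins on a Wednesday, so the first Wednesday is Mar 1.
The 3rd Wednesday is 2 weeks later: 1 + 14 = 15.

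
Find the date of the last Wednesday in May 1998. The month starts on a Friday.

1998-05-27

May 1998 begins on a Friday, so the first Wednesday is May 6 (5 days later).
May 1998 has 31 days. Adding weeks: 6, 13, 20, 27 — the last one ≤ 31 is the 27th.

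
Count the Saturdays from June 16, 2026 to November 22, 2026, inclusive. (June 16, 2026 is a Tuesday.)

23

June 16, 2026 is a Tuesday; the first Saturday on or after it is June 20, 2026 (4 days later).
From June 20, 2026 to November 22, 2026: 10 + 31 + 31 + 30 + 31 + 22 = 155 days (rest of June, July, August, September, October, November).
155 ÷ 7 = 22 full weeks with remainder 1, so 22 more Saturdays after the first → 23.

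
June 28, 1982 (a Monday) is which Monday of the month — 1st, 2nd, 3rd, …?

4th

Day 28 falls in week ⌈28/7⌉ of the month.
Days 1–7 hold the 1st Monday, 8–14 the 2nd, 15–21 the 3rd, 22–28 the 4th, 29–31 the 5th.
28 is in the range for the 4th.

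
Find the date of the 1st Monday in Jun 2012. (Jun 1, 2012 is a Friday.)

Jun 4, 2012

Jun 2012 begins on a Friday, so the first Monday is Jun 4 (3 days later).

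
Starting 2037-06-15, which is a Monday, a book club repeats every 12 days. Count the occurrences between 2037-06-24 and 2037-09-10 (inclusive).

7

Occurrences land 12·i days after 2037-06-15 for i = 0, 1, 2, …
2037-06-24 is 9 days after the start; 9 ÷ 12 = 0 remainder 9; since the remainder is 9, round up to i = 1. First occurrence in the window: #2 on 2037-06-27 (1×12 = 12 days in).
2037-09-10 is 87 days after the start; 87 ÷ 12 = 7 remainder 3. Last occurrence in the window: #8 on 2037-09-07.
Occurrences #2 through #8: 7 in total.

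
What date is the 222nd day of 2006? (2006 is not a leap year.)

2006-08-10

January has 31 days (222 − 31 = 191 remain).
February has 28 days (191 − 28 = 163 remain).
March has 31 days (163 − 31 = 132 remain).
April has 30 days (132 − 30 = 102 remain).
May has 31 days (102 − 31 = 71 remain).
June has 30 days (71 − 30 = 41 remain).
July has 31 days (41 − 31 = 10 remain).
10 into August → August 10.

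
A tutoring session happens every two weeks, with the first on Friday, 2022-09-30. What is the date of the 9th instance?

The 9th occurrence is 8 intervals after the first: 8 × 14 = 112 days after 2022-09-30.
September has 30 days — 0 days to the end of September leaves 112.
October has 31 days (81 left).
November has 30 days (51 left).
December has 31 days (20 left).
20 days into January → 2023-01-20.

2023-01-20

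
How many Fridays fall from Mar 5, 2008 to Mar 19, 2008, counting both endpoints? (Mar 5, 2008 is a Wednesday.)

2

Mar 5, 2008 is a Wednesday; the first Friday on or after it is Mar 7, 2008 (2 days later).
From Mar 7, 2008 to Mar 19, 2008 is 19 − 7 = 12 days.
12 ÷ 7 = 1 full weeks with remainder 5, so 1 more Fridays after the first → 2.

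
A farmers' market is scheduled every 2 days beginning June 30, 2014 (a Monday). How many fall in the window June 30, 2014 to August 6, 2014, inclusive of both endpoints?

Occurrences land 2·i days after June 30, 2014 for i = 0, 1, 2, …
The window opens on the start date, so the first occurrence inside is #1 on June 30, 2014.
August 6, 2014 is 37 days after the start; 37 ÷ 2 = 18 remainder 1. Last occurrence in the window: #19 on August 5, 2014.
Occurrences #1 through #19: 19 in total.

19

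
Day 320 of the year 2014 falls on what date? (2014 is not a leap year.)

November 16, 2014

January has 31 days (320 − 31 = 289 remain).
February has 28 days (289 − 28 = 261 remain).
March has 31 days (261 − 31 = 230 remain).
April has 30 days (230 − 30 = 200 remain).
May has 31 days (200 − 31 = 169 remain).
June has 30 days (169 − 30 = 139 remain).
July has 31 days (139 − 31 = 108 remain).
August has 31 days (108 − 31 = 77 remain).
September has 30 days (77 − 30 = 47 remain).
October has 31 days (47 − 31 = 16 remain).
16 into November → November 16.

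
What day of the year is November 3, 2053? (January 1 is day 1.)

307

Days in months before November: 31 + 28 + 31 + 30 + 31 + 30 + 31 + 31 + 30 + 31 = 304.
Plus 3 days into November → day 307.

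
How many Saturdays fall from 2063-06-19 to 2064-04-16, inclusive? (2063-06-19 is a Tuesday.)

43

2063-06-19 is a Tuesday; the first Saturday on or after it is 2063-06-23 (4 days later).
From 2063-06-23 to 2064-04-16: 7 + 31 + 31 + 30 + 31 + 30 + 31 + 31 + 29 + 31 + 16 = 298 days (rest of June, July, August, September, October, November, December, January, February, March, April).
298 ÷ 7 = 42 full weeks with remainder 4, so 42 more Saturdays after the first → 43.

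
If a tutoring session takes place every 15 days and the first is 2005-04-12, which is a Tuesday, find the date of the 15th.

2005-11-08

The 15th occurrence is 14 intervals after the first: 14 × 15 = 210 days after 2005-04-12.
April has 30 days — 18 days to the end of April leaves 192.
May has 31 days (161 left).
June has 30 days (131 left).
July has 31 days (100 left).
August has 31 days (69 left).
September has 30 days (39 left).
October has 31 days (8 left).
8 days into November → 2005-11-08.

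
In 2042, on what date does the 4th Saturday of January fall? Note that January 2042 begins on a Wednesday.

January 25, 2042

January 2042 begins on a Wednesday, so the first Saturday is January 4 (3 days later).
The 4th Saturday is 3 weeks later: 4 + 21 = 25.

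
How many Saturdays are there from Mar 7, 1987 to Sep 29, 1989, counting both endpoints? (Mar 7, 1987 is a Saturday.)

Mar 7, 1987 is a Saturday; the first Saturday on or after it is Mar 7, 1987.
From Mar 7, 1987 to Sep 29, 1989: 299 + 366 + 272 = 937 days (rest of 1987, 1988, to Sep 29, 1989 in 1989).
937 ÷ 7 = 133 full weeks with remainder 6, so 133 more Saturdays after the first → 134.

134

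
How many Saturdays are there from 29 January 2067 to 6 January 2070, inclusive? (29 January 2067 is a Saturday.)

154

29 January 2067 is a Saturday; the first Saturday on or after it is 29 January 2067.
From 29 January 2067 to 6 January 2070: 336 + 366 + 365 + 6 = 1073 days (rest of 2067, 2068, 2069, to 6 January 2070 in 2070).
1073 ÷ 7 = 153 full weeks with remainder 2, so 153 more Saturdays after the first → 154.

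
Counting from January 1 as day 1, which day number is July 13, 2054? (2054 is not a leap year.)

194

Days in months before July: 31 + 28 + 31 + 30 + 31 + 30 = 181.
Plus 13 days into July → day 194.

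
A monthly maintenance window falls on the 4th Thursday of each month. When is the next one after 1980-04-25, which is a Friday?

1980-05-22

April 1980 starts on a Tuesday; its first Thursday is the 3rd, so the 4th Thursday is the 24th — 1980-04-24.
That is not after 1980-04-25, so look at May 1980.
May 1980 starts on a Thursday; its first Thursday is the 1st, so the 4th Thursday is the 22nd — 1980-05-22.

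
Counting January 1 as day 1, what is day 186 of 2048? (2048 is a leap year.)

Jan has 31 days (186 − 31 = 155 remain).
Feb has 29 days (155 − 29 = 126 remain).
Mar has 31 days (126 − 31 = 95 remain).
Apr has 30 days (95 − 30 = 65 remain).
May has 31 days (65 − 31 = 34 remain).
Jun has 30 days (34 − 30 = 4 remain).
4 into Jul → Jul 4.

Jul 4, 2048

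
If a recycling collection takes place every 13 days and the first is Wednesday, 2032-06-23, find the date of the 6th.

The 6th occurrence is 5 intervals after the first: 5 × 13 = 65 days after 2032-06-23.
June has 30 days — 7 days to the end of June leaves 58.
July has 31 days (27 left).
27 days into August → 2032-08-27.

2032-08-27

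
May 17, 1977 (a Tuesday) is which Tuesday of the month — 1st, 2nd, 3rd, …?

3rd

Day 17 falls in week ⌈17/7⌉ of the month.
Days 1–7 hold the 1st Tuesday, 8–14 the 2nd, 15–21 the 3rd, 22–28 the 4th, 29–31 the 5th.
17 is in the range for the 3rd.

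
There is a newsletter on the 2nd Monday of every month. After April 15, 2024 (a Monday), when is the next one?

April 2024 starts on a Monday; its first Monday is the 1st, so the 2nd Monday is the 8th — April 8, 2024.
That is not after April 15, 2024, so look at May 2024.
May 2024 starts on a Wednesday; its first Monday is the 6th, so the 2nd Monday is the 13th — May 13, 2024.

May 13, 2024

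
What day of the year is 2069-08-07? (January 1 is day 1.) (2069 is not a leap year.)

219

Days in months before August: 31 + 28 + 31 + 30 + 31 + 30 + 31 = 212.
Plus 7 days into August → day 219.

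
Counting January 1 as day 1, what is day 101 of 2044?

Jan has 31 days (101 − 31 = 70 remain).
Feb has 29 days (70 − 29 = 41 remain).
Mar has 31 days (41 − 31 = 10 remain).
10 into Apr → Apr 10.

Apr 10, 2044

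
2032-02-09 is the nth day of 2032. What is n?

40

Days in months before February: 31 = 31.
Plus 9 days into February → day 40.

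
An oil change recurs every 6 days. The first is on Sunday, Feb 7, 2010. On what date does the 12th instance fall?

The 12th occurrence is 11 intervals after the first: 11 × 6 = 66 days after Feb 7, 2010.
Feb has 28 days — 21 days to the end of Feb leaves 45.
Mar has 31 days (14 left).
14 days into Apr → Apr 14, 2010.

Apr 14, 2010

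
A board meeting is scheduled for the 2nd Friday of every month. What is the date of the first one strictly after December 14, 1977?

January 13, 1978

December 1977 starts on a Thursday; its first Friday is the 2nd, so the 2nd Friday is the 9th — December 9, 1977.
That is not after December 14, 1977, so look at January 1978.
January 1978 starts on a Sunday; its first Friday is the 6th, so the 2nd Friday is the 13th — January 13, 1978.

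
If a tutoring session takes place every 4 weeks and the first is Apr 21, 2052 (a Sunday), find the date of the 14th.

The 14th occurrence is 13 intervals after the first: 13 × 28 = 364 days after Apr 21, 2052.
Apr has 30 days — 9 days to the end of Apr leaves 355.
May has 31 days (324 left).
Jun has 30 days (294 left).
Jul has 31 days (263 left).
Aug has 31 days (232 left).
Sep has 30 days (202 left).
Oct has 31 days (171 left).
Nov has 30 days (141 left).
Dec has 31 days (110 left).
Jan has 31 days (79 left).
Feb has 28 days (51 left).
Mar has 31 days (20 left).
20 days into Apr → Apr 20, 2053.

Apr 20, 2053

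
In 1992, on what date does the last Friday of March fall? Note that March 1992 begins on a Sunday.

March 27, 1992

March 1992 begins on a Sunday, so the first Friday is March 6 (5 days later).
March 1992 has 31 days. Adding weeks: 6, 13, 20, 27 — the last one ≤ 31 is the 27th.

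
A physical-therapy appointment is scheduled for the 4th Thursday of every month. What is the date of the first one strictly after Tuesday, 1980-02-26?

February 1980 starts on a Friday; its first Thursday is the 7th, so the 4th Thursday is the 28th — 1980-02-28.
1980-02-28 is after 1980-02-26, so that is the next one.

1980-02-28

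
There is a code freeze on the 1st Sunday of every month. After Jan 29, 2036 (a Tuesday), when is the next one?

Feb 3, 2036

Jan 2036 starts on a Tuesday, so its 1st Sunday is Jan 6, 2036 (5 days in).
That is not after Jan 29, 2036, so look at Feb 2036.
Feb 2036 starts on a Friday, so its 1st Sunday is Feb 3, 2036 (2 days in).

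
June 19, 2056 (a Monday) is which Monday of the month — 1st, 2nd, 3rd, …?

3rd

Day 19 falls in week ⌈19/7⌉ of the month.
Days 1–7 hold the 1st Monday, 8–14 the 2nd, 15–21 the 3rd, 22–28 the 4th, 29–31 the 5th.
19 is in the range for the 3rd.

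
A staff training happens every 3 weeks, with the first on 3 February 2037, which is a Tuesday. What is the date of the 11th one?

1 September 2037

The 11th occurrence is 10 intervals after the first: 10 × 21 = 210 days after 3 February 2037.
February has 28 days — 25 days to the end of February leaves 185.
March has 31 days (154 left).
April has 30 days (124 left).
May has 31 days (93 left).
June has 30 days (63 left).
July has 31 days (32 left).
August has 31 days (1 left).
1 day into September → 1 September 2037.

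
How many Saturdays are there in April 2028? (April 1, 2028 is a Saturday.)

April 1, 2028 is a Saturday; the first Saturday on or after it is April 1, 2028.
From April 1, 2028 to April 30, 2028 is 30 − 1 = 29 days.
29 ÷ 7 = 4 full weeks with remainder 1, so 4 more Saturdays after the first → 5.

5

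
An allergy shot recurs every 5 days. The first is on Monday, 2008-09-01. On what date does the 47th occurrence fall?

The 47th occurrence is 46 intervals after the first: 46 × 5 = 230 days after 2008-09-01.
September has 30 days — 29 days to the end of September leaves 201.
October has 31 days (170 left).
November has 30 days (140 left).
December has 31 days (109 left).
January has 31 days (78 left).
February has 28 days (50 left).
March has 31 days (19 left).
19 days into April → 2009-04-19.

2009-04-19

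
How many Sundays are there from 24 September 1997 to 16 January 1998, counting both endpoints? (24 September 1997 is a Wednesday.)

16

24 September 1997 is a Wednesday; the first Sunday on or after it is 28 September 1997 (4 days later).
From 28 September 1997 to 16 January 1998: 2 + 31 + 30 + 31 + 16 = 110 days (rest of September, October, November, December, January).
110 ÷ 7 = 15 full weeks with remainder 5, so 15 more Sundays after the first → 16.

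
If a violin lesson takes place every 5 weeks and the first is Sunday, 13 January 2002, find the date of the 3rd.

24 March 2002

The 3rd occurrence is 2 intervals after the first: 2 × 35 = 70 days after 13 January 2002.
January has 31 days — 18 days to the end of January leaves 52.
February has 28 days (24 left).
24 days into March → 24 March 2002.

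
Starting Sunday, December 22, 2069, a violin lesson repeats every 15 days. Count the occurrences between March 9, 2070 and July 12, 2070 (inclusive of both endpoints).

8

Occurrences land 15·i days after December 22, 2069 for i = 0, 1, 2, …
March 9, 2070 is 77 days after the start; 77 ÷ 15 = 5 remainder 2; since the remainder is 2, round up to i = 6. First occurrence in the window: #7 on March 22, 2070 (6×15 = 90 days in).
July 12, 2070 is 202 days after the start; 202 ÷ 15 = 13 remainder 7. Last occurrence in the window: #14 on July 5, 2070.
Occurrences #7 through #14: 8 in total.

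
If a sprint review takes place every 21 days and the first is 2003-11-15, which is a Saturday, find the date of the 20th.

The 20th occurrence is 19 intervals after the first: 19 × 21 = 399 days after 2003-11-15.
November has 30 days — 15 days to the end of November leaves 384.
December has 31 days (353 left).
January has 31 days (322 left).
February has 29 days (293 left).
March has 31 days (262 left).
April has 30 days (232 left).
May has 31 days (201 left).
June has 30 days (171 left).
July has 31 days (140 left).
August has 31 days (109 left).
September has 30 days (79 left).
October has 31 days (48 left).
November has 30 days (18 left).
18 days into December → 2004-12-18.

2004-12-18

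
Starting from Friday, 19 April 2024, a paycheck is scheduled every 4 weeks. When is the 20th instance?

The 20th occurrence is 19 intervals after the first: 19 × 28 = 532 days after 19 April 2024.
April has 30 days — 11 days to the end of April leaves 521.
From end of April to end of 2024 is 245 days (276 left).
January has 31 days (245 left).
February has 28 days (217 left).
March has 31 days (186 left).
April has 30 days (156 left).
May has 31 days (125 left).
June has 30 days (95 left).
July has 31 days (64 left).
August has 31 days (33 left).
September has 30 days (3 left).
3 days into October → 3 October 2025.

3 October 2025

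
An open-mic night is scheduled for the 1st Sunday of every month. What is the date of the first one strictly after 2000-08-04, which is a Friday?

2000-08-06

August 2000 starts on a Tuesday, so its 1st Sunday is 2000-08-06 (5 days in).
2000-08-06 is after 2000-08-04, so that is the next one.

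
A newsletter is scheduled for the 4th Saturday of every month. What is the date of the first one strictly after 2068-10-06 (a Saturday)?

October 2068 starts on a Monday; its first Saturday is the 6th, so the 4th Saturday is the 27th — 2068-10-27.
2068-10-27 is after 2068-10-06, so that is the next one.

2068-10-27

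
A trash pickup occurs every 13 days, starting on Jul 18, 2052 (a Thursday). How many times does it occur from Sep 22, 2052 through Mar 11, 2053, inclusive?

Occurrences land 13·i days after Jul 18, 2052 for i = 0, 1, 2, …
Sep 22, 2052 is 66 days after the start; 66 ÷ 13 = 5 remainder 1; since the remainder is 1, round up to i = 6. First occurrence in the window: #7 on Oct 4, 2052 (6×13 = 78 days in).
Mar 11, 2053 is 236 days after the start; 236 ÷ 13 = 18 remainder 2. Last occurrence in the window: #19 on Mar 9, 2053.
Occurrences #7 through #19: 13 in total.

13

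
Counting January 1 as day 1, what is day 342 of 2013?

Dec 8, 2013

Jan has 31 days (342 − 31 = 311 remain).
Feb has 28 days (311 − 28 = 283 remain).
Mar has 31 days (283 − 31 = 252 remain).
Apr has 30 days (252 − 30 = 222 remain).
May has 31 days (222 − 31 = 191 remain).
Jun has 30 days (191 − 30 = 161 remain).
Jul has 31 days (161 − 31 = 130 remain).
Aug has 31 days (130 − 31 = 99 remain).
Sep has 30 days (99 − 30 = 69 remain).
Oct has 31 days (69 − 31 = 38 remain).
Nov has 30 days (38 − 30 = 8 remain).
8 into Dec → Dec 8.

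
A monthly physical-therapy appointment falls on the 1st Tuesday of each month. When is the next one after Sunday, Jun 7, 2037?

Jul 7, 2037

Jun 2037 starts on a Monday, so its 1st Tuesday is Jun 2, 2037 (1 day in).
That is not after Jun 7, 2037, so look at Jul 2037.
Jul 2037 starts on a Wednesday, so its 1st Tuesday is Jul 7, 2037 (6 days in).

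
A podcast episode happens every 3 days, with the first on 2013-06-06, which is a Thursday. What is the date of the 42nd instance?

The 42nd occurrence is 41 intervals after the first: 41 × 3 = 123 days after 2013-06-06.
June has 30 days — 24 days to the end of June leaves 99.
July has 31 days (68 left).
August has 31 days (37 left).
September has 30 days (7 left).
7 days into October → 2013-10-07.

2013-10-07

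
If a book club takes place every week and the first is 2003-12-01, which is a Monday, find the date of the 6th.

The 6th occurrence is 5 intervals after the first: 5 × 7 = 35 days after 2003-12-01.
December has 31 days — 30 days to the end of December leaves 5.
5 days into January → 2004-01-05.

2004-01-05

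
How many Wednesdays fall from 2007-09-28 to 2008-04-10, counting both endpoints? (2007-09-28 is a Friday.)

28

2007-09-28 is a Friday; the first Wednesday on or after it is 2007-10-03 (5 days later).
From 2007-10-03 to 2008-04-10: 28 + 30 + 31 + 31 + 29 + 31 + 10 = 190 days (rest of October, November, December, January, February, March, April).
190 ÷ 7 = 27 full weeks with remainder 1, so 27 more Wednesdays after the first → 28.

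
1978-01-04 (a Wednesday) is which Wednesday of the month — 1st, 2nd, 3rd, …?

1st

Day 4 falls in week ⌈4/7⌉ of the month.
Days 1–7 hold the 1st Wednesday, 8–14 the 2nd, 15–21 the 3rd, 22–28 the 4th, 29–31 the 5th.
4 is in the range for the 1st.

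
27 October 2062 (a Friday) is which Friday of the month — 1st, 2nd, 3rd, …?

4th

Day 27 falls in week ⌈27/7⌉ of the month.
Days 1–7 hold the 1st Friday, 8–14 the 2nd, 15–21 the 3rd, 22–28 the 4th, 29–31 the 5th.
27 is in the range for the 4th.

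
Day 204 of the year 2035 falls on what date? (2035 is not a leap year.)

Jan has 31 days (204 − 31 = 173 remain).
Feb has 28 days (173 − 28 = 145 remain).
Mar has 31 days (145 − 31 = 114 remain).
Apr has 30 days (114 − 30 = 84 remain).
May has 31 days (84 − 31 = 53 remain).
Jun has 30 days (53 − 30 = 23 remain).
23 into Jul → Jul 23.

Jul 23, 2035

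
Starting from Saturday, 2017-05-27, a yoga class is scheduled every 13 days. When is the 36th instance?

The 36th occurrence is 35 intervals after the first: 35 × 13 = 455 days after 2017-05-27.
May has 31 days — 4 days to the end of May leaves 451.
From end of May to end of 2017 is 214 days (237 left).
January has 31 days (206 left).
February has 28 days (178 left).
March has 31 days (147 left).
April has 30 days (117 left).
May has 31 days (86 left).
June has 30 days (56 left).
July has 31 days (25 left).
25 days into August → 2018-08-25.

2018-08-25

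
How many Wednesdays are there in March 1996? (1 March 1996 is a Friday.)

1 March 1996 is a Friday; the first Wednesday on or after it is 6 March 1996 (5 days later).
From 6 March 1996 to 31 March 1996 is 31 − 6 = 25 days.
25 ÷ 7 = 3 full weeks with remainder 4, so 3 more Wednesdays after the first → 4.

4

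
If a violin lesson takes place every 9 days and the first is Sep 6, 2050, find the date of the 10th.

The 10th occurrence is 9 intervals after the first: 9 × 9 = 81 days after Sep 6, 2050.
Sep has 30 days — 24 days to the end of Sep leaves 57.
Oct has 31 days (26 left).
26 days into Nov → Nov 26, 2050.

Nov 26, 2050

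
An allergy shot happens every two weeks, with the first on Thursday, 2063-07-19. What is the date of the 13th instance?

2064-01-03

The 13th occurrence is 12 intervals after the first: 12 × 14 = 168 days after 2063-07-19.
July has 31 days — 12 days to the end of July leaves 156.
August has 31 days (125 left).
September has 30 days (95 left).
October has 31 days (64 left).
November has 30 days (34 left).
December has 31 days (3 left).
3 days into January → 2064-01-03.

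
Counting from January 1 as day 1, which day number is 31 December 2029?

365

Days in months before December: 31 + 28 + 31 + 30 + 31 + 30 + 31 + 31 + 30 + 31 + 30 = 334.
Plus 31 days into December → day 365.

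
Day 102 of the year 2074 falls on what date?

January has 31 days (102 − 31 = 71 remain).
February has 28 days (71 − 28 = 43 remain).
March has 31 days (43 − 31 = 12 remain).
12 into April → April 12.

April 12, 2074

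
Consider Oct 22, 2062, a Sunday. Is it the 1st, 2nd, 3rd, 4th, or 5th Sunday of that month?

Day 22 falls in week ⌈22/7⌉ of the month.
Days 1–7 hold the 1st Sunday, 8–14 the 2nd, 15–21 the 3rd, 22–28 the 4th, 29–31 the 5th.
22 is in the range for the 4th.

4th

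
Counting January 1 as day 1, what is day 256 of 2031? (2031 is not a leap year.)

Sep 13, 2031

Jan has 31 days (256 − 31 = 225 remain).
Feb has 28 days (225 − 28 = 197 remain).
Mar has 31 days (197 − 31 = 166 remain).
Apr has 30 days (166 − 30 = 136 remain).
May has 31 days (136 − 31 = 105 remain).
Jun has 30 days (105 − 30 = 75 remain).
Jul has 31 days (75 − 31 = 44 remain).
Aug has 31 days (44 − 31 = 13 remain).
13 into Sep → Sep 13.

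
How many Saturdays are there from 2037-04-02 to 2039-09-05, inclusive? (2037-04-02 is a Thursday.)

127

2037-04-02 is a Thursday; the first Saturday on or after it is 2037-04-04 (2 days later).
From 2037-04-04 to 2039-09-05: 271 + 365 + 248 = 884 days (rest of 2037, 2038, to 2039-09-05 in 2039).
884 ÷ 7 = 126 full weeks with remainder 2, so 126 more Saturdays after the first → 127.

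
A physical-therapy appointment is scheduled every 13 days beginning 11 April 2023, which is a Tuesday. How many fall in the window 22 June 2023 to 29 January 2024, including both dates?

17

Occurrences land 13·i days after 11 April 2023 for i = 0, 1, 2, …
22 June 2023 is 72 days after the start; 72 ÷ 13 = 5 remainder 7; since the remainder is 7, round up to i = 6. First occurrence in the window: #7 on 28 June 2023 (6×13 = 78 days in).
29 January 2024 is 293 days after the start; 293 ÷ 13 = 22 remainder 7. Last occurrence in the window: #23 on 22 January 2024.
Occurrences #7 through #23: 17 in total.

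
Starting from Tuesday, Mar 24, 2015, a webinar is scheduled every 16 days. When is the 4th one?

The 4th occurrence is 3 intervals after the first: 3 × 16 = 48 days after Mar 24, 2015.
Mar has 31 days — 7 days to the end of Mar leaves 41.
Apr has 30 days (11 left).
11 days into May → May 11, 2015.

May 11, 2015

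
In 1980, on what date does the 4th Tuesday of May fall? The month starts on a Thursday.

1980-05-27

May 1980 begins on a Thursday, so the first Tuesday is May 6 (5 days later).
The 4th Tuesday is 3 weeks later: 6 + 21 = 27.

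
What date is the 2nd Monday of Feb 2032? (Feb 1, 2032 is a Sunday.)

Feb 2032 begins on a Sunday, so the first Monday is Feb 2 (1 day later).
The 2nd Monday is 1 weeks later: 2 + 7 = 9.

Feb 9, 2032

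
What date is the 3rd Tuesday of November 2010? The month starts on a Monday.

2010-11-16

November 2010 begins on a Monday, so the first Tuesday is November 2 (1 day later).
The 3rd Tuesday is 2 weeks later: 2 + 14 = 16.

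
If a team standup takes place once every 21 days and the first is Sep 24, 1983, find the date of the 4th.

The 4th occurrence is 3 intervals after the first: 3 × 21 = 63 days after Sep 24, 1983.
Sep has 30 days — 6 days to the end of Sep leaves 57.
Oct has 31 days (26 left).
26 days into Nov → Nov 26, 1983.

Nov 26, 1983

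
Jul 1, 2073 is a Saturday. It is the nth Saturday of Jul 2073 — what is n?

Day 1 falls in week ⌈1/7⌉ of the month.
Days 1–7 hold the 1st Saturday, 8–14 the 2nd, 15–21 the 3rd, 22–28 the 4th, 29–31 the 5th.
1 is in the range for the 1st.

1st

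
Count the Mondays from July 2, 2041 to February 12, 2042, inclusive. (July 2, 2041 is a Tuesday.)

July 2, 2041 is a Tuesday; the first Monday on or after it is July 8, 2041 (6 days later).
From July 8, 2041 to February 12, 2042: 23 + 31 + 30 + 31 + 30 + 31 + 31 + 12 = 219 days (rest of July, August, September, October, November, December, January, February).
219 ÷ 7 = 31 full weeks with remainder 2, so 31 more Mondays after the first → 32.

32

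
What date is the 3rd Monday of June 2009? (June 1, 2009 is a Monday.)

June 15, 2009

June 2009 begins on a Monday, so the first Monday is June 1.
The 3rd Monday is 2 weeks later: 1 + 14 = 15.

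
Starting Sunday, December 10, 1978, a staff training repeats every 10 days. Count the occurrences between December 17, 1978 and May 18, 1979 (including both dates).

15

Occurrences land 10·i days after December 10, 1978 for i = 0, 1, 2, …
December 17, 1978 is 7 days after the start; 7 ÷ 10 = 0 remainder 7; since the remainder is 7, round up to i = 1. First occurrence in the window: #2 on December 20, 1978 (1×10 = 10 days in).
May 18, 1979 is 159 days after the start; 159 ÷ 10 = 15 remainder 9. Last occurrence in the window: #16 on May 9, 1979.
Occurrences #2 through #16: 15 in total.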